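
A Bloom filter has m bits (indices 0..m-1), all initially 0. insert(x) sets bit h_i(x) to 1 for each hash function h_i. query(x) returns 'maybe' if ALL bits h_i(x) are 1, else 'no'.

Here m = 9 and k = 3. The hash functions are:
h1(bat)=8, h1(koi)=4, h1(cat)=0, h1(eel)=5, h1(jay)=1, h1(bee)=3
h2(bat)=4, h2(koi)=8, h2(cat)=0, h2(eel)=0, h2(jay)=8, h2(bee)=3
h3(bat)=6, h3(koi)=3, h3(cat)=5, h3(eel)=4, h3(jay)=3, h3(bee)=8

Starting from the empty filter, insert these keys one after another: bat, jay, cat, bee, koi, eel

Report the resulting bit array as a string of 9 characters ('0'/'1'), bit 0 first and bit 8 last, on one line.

Answer: 110111101

Derivation:
Start: bits=000000000
After insert 'bat': sets bits 4 6 8 -> bits=000010101
After insert 'jay': sets bits 1 3 8 -> bits=010110101
After insert 'cat': sets bits 0 5 -> bits=110111101
After insert 'bee': sets bits 3 8 -> bits=110111101
After insert 'koi': sets bits 3 4 8 -> bits=110111101
After insert 'eel': sets bits 0 4 5 -> bits=110111101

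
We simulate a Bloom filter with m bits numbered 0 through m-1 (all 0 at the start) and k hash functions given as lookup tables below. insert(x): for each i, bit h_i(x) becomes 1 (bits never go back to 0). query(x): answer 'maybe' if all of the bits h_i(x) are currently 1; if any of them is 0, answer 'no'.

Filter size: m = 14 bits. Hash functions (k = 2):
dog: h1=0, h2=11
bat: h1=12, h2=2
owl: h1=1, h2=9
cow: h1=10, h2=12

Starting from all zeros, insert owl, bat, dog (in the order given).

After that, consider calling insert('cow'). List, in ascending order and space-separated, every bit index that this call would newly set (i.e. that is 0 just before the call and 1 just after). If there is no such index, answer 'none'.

Answer: 10

Derivation:
Start: bits=00000000000000
After insert 'owl': sets bits 1 9 -> bits=01000000010000
After insert 'bat': sets bits 2 12 -> bits=01100000010010
After insert 'dog': sets bits 0 11 -> bits=11100000010110
insert 'cow' would touch bits 10 12; currently bit10=0, bit12=1
Bits that are 0 among those (would change 0->1): 10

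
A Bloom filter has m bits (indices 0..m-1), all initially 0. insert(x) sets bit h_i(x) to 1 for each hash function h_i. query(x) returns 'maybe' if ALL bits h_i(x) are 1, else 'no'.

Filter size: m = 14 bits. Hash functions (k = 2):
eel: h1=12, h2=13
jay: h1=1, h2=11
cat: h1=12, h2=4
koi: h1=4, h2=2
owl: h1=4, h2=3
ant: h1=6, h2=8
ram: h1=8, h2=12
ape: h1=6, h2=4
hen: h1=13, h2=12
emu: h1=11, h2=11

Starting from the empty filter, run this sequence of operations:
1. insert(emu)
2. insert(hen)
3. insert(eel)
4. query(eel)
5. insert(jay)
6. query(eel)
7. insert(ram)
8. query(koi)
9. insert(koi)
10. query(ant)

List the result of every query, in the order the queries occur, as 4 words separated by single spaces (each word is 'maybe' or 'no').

Answer: maybe maybe no no

Derivation:
Start: bits=00000000000000
Op 1: insert emu -> sets bits 11 -> bits=00000000000100
Op 2: insert hen -> sets bits 12 13 -> bits=00000000000111
Op 3: insert eel -> sets bits 12 13 -> bits=00000000000111
Op 4: query eel -> checks bit12=1, bit13=1 (all 1) -> maybe
Op 5: insert jay -> sets bits 1 11 -> bits=01000000000111
Op 6: query eel -> checks bit12=1, bit13=1 (all 1) -> maybe
Op 7: insert ram -> sets bits 8 12 -> bits=01000000100111
Op 8: query koi -> checks bit2=0, bit4=0 (has a 0) -> no
Op 9: insert koi -> sets bits 2 4 -> bits=01101000100111
Op 10: query ant -> checks bit6=0, bit8=1 (has a 0) -> no
Query results in order: maybe maybe no no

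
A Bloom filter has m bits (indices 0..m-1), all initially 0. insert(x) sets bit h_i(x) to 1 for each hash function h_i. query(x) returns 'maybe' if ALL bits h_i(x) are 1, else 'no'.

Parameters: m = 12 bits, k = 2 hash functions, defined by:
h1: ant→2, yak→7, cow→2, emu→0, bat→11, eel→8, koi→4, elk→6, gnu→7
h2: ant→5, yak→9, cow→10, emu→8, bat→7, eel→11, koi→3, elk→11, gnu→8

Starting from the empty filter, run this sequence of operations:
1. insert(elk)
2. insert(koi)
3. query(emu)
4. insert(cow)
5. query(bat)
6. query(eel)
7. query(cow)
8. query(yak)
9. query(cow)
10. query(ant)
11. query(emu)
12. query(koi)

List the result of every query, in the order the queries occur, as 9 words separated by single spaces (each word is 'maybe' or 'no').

Answer: no no no maybe no maybe no no maybe

Derivation:
Start: bits=000000000000
Op 1: insert elk -> sets bits 6 11 -> bits=000000100001
Op 2: insert koi -> sets bits 3 4 -> bits=000110100001
Op 3: query emu -> checks bit0=0, bit8=0 (has a 0) -> no
Op 4: insert cow -> sets bits 2 10 -> bits=001110100011
Op 5: query bat -> checks bit7=0, bit11=1 (has a 0) -> no
Op 6: query eel -> checks bit8=0, bit11=1 (has a 0) -> no
Op 7: query cow -> checks bit2=1, bit10=1 (all 1) -> maybe
Op 8: query yak -> checks bit7=0, bit9=0 (has a 0) -> no
Op 9: query cow -> checks bit2=1, bit10=1 (all 1) -> maybe
Op 10: query ant -> checks bit2=1, bit5=0 (has a 0) -> no
Op 11: query emu -> checks bit0=0, bit8=0 (has a 0) -> no
Op 12: query koi -> checks bit3=1, bit4=1 (all 1) -> maybe
Query results in order: no no no maybe no maybe no no maybe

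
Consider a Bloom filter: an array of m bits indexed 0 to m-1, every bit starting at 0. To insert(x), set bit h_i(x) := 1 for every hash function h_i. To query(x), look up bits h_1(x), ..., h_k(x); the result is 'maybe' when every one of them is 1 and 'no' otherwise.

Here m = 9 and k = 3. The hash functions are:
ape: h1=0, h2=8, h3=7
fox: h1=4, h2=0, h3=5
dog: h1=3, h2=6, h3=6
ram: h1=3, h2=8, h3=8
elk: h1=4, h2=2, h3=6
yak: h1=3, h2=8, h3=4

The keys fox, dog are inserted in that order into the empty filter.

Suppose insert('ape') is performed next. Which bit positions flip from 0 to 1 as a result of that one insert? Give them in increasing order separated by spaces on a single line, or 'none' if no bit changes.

Answer: 7 8

Derivation:
Start: bits=000000000
After insert 'fox': sets bits 0 4 5 -> bits=100011000
After insert 'dog': sets bits 3 6 -> bits=100111100
insert 'ape' would touch bits 0 7 8; currently bit0=1, bit7=0, bit8=0
Bits that are 0 among those (would change 0->1): 7 8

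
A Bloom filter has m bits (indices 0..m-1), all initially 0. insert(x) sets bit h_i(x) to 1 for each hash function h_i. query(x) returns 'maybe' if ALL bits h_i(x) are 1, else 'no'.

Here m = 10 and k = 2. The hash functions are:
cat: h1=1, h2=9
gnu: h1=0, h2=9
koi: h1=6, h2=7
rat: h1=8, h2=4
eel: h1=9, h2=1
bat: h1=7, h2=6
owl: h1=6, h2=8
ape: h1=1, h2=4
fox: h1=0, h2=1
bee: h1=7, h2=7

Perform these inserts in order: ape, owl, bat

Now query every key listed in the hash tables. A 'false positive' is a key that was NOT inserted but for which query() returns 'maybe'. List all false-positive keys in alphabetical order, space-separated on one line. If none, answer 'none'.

Start: bits=0000000000
After insert 'ape': sets bits 1 4 -> bits=0100100000
After insert 'owl': sets bits 6 8 -> bits=0100101010
After insert 'bat': sets bits 6 7 -> bits=0100101110
Not inserted: bee cat eel fox gnu koi rat — query each against bits=0100101110:
query bee: checks bit7=1 (all 1) -> maybe => FALSE POSITIVE
query cat: checks bit1=1, bit9=0 (has a 0) -> no => not a false positive
query eel: checks bit1=1, bit9=0 (has a 0) -> no => not a false positive
query fox: checks bit0=0, bit1=1 (has a 0) -> no => not a false positive
query gnu: checks bit0=0, bit9=0 (has a 0) -> no => not a false positive
query koi: checks bit6=1, bit7=1 (all 1) -> maybe => FALSE POSITIVE
query rat: checks bit4=1, bit8=1 (all 1) -> maybe => FALSE POSITIVE
False positives (alphabetical): bee koi rat

Answer: bee koi rat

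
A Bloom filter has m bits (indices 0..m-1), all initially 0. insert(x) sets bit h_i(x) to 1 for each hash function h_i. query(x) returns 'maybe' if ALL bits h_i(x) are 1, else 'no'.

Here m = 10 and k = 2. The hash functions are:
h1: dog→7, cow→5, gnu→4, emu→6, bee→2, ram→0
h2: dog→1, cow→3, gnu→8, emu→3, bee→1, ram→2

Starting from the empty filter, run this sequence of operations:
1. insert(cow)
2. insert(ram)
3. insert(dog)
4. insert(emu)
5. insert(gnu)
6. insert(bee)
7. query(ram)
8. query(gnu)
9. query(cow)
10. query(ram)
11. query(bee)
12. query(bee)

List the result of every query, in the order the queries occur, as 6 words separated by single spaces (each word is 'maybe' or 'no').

Answer: maybe maybe maybe maybe maybe maybe

Derivation:
Start: bits=0000000000
Op 1: insert cow -> sets bits 3 5 -> bits=0001010000
Op 2: insert ram -> sets bits 0 2 -> bits=1011010000
Op 3: insert dog -> sets bits 1 7 -> bits=1111010100
Op 4: insert emu -> sets bits 3 6 -> bits=1111011100
Op 5: insert gnu -> sets bits 4 8 -> bits=1111111110
Op 6: insert bee -> sets bits 1 2 -> bits=1111111110
Op 7: query ram -> checks bit0=1, bit2=1 (all 1) -> maybe
Op 8: query gnu -> checks bit4=1, bit8=1 (all 1) -> maybe
Op 9: query cow -> checks bit3=1, bit5=1 (all 1) -> maybe
Op 10: query ram -> checks bit0=1, bit2=1 (all 1) -> maybe
Op 11: query bee -> checks bit1=1, bit2=1 (all 1) -> maybe
Op 12: query bee -> checks bit1=1, bit2=1 (all 1) -> maybe
Query results in order: maybe maybe maybe maybe maybe maybe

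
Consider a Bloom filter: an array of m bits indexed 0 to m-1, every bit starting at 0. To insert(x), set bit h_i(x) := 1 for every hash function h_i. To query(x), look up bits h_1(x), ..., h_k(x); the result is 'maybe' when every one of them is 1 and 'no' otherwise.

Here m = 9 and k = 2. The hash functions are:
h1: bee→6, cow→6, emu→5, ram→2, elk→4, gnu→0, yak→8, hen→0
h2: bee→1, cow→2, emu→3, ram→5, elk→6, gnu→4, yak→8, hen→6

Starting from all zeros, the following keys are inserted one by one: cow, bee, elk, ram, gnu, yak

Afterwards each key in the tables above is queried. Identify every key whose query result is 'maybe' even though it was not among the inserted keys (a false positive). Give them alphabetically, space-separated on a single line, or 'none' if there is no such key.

Answer: hen

Derivation:
Start: bits=000000000
After insert 'cow': sets bits 2 6 -> bits=001000100
After insert 'bee': sets bits 1 6 -> bits=011000100
After insert 'elk': sets bits 4 6 -> bits=011010100
After insert 'ram': sets bits 2 5 -> bits=011011100
After insert 'gnu': sets bits 0 4 -> bits=111011100
After insert 'yak': sets bits 8 -> bits=111011101
Not inserted: emu hen — query each against bits=111011101:
query emu: checks bit3=0, bit5=1 (has a 0) -> no => not a false positive
query hen: checks bit0=1, bit6=1 (all 1) -> maybe => FALSE POSITIVE
False positives (alphabetical): hen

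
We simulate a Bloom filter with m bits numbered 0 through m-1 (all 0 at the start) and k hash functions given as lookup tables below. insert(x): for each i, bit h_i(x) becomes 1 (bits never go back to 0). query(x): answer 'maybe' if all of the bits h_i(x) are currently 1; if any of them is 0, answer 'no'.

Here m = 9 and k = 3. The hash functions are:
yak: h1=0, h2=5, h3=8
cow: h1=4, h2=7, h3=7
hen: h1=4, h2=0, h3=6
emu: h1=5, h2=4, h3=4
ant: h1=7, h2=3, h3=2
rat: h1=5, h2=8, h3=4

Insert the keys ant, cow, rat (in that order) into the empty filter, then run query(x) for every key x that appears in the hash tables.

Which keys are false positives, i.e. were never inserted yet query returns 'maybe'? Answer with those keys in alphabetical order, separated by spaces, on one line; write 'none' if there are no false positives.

Answer: emu

Derivation:
Start: bits=000000000
After insert 'ant': sets bits 2 3 7 -> bits=001100010
After insert 'cow': sets bits 4 7 -> bits=001110010
After insert 'rat': sets bits 4 5 8 -> bits=001111011
Not inserted: emu hen yak — query each against bits=001111011:
query emu: checks bit4=1, bit5=1 (all 1) -> maybe => FALSE POSITIVE
query hen: checks bit0=0, bit4=1, bit6=0 (has a 0) -> no => not a false positive
query yak: checks bit0=0, bit5=1, bit8=1 (has a 0) -> no => not a false positive
False positives (alphabetical): emu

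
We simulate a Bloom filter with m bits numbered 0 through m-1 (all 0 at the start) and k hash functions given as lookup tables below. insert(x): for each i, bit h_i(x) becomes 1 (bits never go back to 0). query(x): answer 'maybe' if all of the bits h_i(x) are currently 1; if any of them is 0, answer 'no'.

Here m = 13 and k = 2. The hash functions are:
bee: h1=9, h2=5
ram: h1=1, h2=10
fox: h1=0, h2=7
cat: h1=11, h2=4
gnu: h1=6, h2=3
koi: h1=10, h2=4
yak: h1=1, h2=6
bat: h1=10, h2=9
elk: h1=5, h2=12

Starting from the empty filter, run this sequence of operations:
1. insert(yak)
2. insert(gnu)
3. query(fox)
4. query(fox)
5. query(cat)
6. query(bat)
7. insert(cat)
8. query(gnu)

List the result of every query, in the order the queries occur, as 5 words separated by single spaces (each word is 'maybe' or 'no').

Start: bits=0000000000000
Op 1: insert yak -> sets bits 1 6 -> bits=0100001000000
Op 2: insert gnu -> sets bits 3 6 -> bits=0101001000000
Op 3: query fox -> checks bit0=0, bit7=0 (has a 0) -> no
Op 4: query fox -> checks bit0=0, bit7=0 (has a 0) -> no
Op 5: query cat -> checks bit4=0, bit11=0 (has a 0) -> no
Op 6: query bat -> checks bit9=0, bit10=0 (has a 0) -> no
Op 7: insert cat -> sets bits 4 11 -> bits=0101101000010
Op 8: query gnu -> checks bit3=1, bit6=1 (all 1) -> maybe
Query results in order: no no no no maybe

Answer: no no no no maybe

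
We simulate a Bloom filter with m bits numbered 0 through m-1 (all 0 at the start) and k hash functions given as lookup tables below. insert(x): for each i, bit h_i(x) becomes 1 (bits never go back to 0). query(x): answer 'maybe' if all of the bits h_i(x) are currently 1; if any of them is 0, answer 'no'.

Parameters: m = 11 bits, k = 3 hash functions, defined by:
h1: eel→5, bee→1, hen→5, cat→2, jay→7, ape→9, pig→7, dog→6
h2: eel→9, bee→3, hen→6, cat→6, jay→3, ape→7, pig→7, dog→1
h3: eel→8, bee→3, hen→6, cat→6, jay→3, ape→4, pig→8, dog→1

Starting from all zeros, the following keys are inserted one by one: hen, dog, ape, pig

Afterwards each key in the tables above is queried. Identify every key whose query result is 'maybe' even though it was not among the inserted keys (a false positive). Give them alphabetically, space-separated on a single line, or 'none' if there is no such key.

Start: bits=00000000000
After insert 'hen': sets bits 5 6 -> bits=00000110000
After insert 'dog': sets bits 1 6 -> bits=01000110000
After insert 'ape': sets bits 4 7 9 -> bits=01001111010
After insert 'pig': sets bits 7 8 -> bits=01001111110
Not inserted: bee cat eel jay — query each against bits=01001111110:
query bee: checks bit1=1, bit3=0 (has a 0) -> no => not a false positive
query cat: checks bit2=0, bit6=1 (has a 0) -> no => not a false positive
query eel: checks bit5=1, bit8=1, bit9=1 (all 1) -> maybe => FALSE POSITIVE
query jay: checks bit3=0, bit7=1 (has a 0) -> no => not a false positive
False positives (alphabetical): eel

Answer: eel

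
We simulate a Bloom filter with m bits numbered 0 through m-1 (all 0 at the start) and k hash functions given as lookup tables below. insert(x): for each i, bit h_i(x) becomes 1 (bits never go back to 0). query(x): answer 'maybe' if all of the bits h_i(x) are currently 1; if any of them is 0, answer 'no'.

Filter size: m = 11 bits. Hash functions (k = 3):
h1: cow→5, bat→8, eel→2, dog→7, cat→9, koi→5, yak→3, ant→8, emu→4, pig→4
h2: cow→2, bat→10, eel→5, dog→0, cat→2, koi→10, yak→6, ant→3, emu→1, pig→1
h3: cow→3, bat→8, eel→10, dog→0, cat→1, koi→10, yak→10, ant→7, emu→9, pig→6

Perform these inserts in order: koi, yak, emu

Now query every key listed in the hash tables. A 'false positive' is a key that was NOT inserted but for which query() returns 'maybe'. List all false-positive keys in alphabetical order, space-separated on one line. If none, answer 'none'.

Start: bits=00000000000
After insert 'koi': sets bits 5 10 -> bits=00000100001
After insert 'yak': sets bits 3 6 10 -> bits=00010110001
After insert 'emu': sets bits 1 4 9 -> bits=01011110011
Not inserted: ant bat cat cow dog eel pig — query each against bits=01011110011:
query ant: checks bit3=1, bit7=0, bit8=0 (has a 0) -> no => not a false positive
query bat: checks bit8=0, bit10=1 (has a 0) -> no => not a false positive
query cat: checks bit1=1, bit2=0, bit9=1 (has a 0) -> no => not a false positive
query cow: checks bit2=0, bit3=1, bit5=1 (has a 0) -> no => not a false positive
query dog: checks bit0=0, bit7=0 (has a 0) -> no => not a false positive
query eel: checks bit2=0, bit5=1, bit10=1 (has a 0) -> no => not a false positive
query pig: checks bit1=1, bit4=1, bit6=1 (all 1) -> maybe => FALSE POSITIVE
False positives (alphabetical): pig

Answer: pig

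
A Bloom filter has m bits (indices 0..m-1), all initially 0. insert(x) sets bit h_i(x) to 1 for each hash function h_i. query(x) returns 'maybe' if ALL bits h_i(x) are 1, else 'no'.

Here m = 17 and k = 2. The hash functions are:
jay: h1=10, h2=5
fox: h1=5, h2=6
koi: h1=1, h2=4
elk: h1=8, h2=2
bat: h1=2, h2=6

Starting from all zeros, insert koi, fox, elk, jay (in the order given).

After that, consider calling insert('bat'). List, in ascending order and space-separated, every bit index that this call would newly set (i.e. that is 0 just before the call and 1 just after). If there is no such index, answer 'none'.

Start: bits=00000000000000000
After insert 'koi': sets bits 1 4 -> bits=01001000000000000
After insert 'fox': sets bits 5 6 -> bits=01001110000000000
After insert 'elk': sets bits 2 8 -> bits=01101110100000000
After insert 'jay': sets bits 5 10 -> bits=01101110101000000
insert 'bat' would touch bits 2 6; currently bit2=1, bit6=1
Bits that are 0 among those (would change 0->1): none

Answer: none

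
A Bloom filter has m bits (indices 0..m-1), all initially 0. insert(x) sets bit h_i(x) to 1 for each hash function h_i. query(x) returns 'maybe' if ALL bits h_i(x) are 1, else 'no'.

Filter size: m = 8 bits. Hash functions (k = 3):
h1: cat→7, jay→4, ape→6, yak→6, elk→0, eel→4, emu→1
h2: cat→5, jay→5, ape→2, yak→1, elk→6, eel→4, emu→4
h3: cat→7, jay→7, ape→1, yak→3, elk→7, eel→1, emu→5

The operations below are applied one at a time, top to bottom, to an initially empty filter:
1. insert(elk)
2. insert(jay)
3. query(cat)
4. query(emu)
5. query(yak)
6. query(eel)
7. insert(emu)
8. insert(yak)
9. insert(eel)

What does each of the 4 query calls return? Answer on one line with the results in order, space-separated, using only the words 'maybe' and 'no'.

Start: bits=00000000
Op 1: insert elk -> sets bits 0 6 7 -> bits=10000011
Op 2: insert jay -> sets bits 4 5 7 -> bits=10001111
Op 3: query cat -> checks bit5=1, bit7=1 (all 1) -> maybe
Op 4: query emu -> checks bit1=0, bit4=1, bit5=1 (has a 0) -> no
Op 5: query yak -> checks bit1=0, bit3=0, bit6=1 (has a 0) -> no
Op 6: query eel -> checks bit1=0, bit4=1 (has a 0) -> no
Op 7: insert emu -> sets bits 1 4 5 -> bits=11001111
Op 8: insert yak -> sets bits 1 3 6 -> bits=11011111
Op 9: insert eel -> sets bits 1 4 -> bits=11011111
Query results in order: maybe no no no

Answer: maybe no no no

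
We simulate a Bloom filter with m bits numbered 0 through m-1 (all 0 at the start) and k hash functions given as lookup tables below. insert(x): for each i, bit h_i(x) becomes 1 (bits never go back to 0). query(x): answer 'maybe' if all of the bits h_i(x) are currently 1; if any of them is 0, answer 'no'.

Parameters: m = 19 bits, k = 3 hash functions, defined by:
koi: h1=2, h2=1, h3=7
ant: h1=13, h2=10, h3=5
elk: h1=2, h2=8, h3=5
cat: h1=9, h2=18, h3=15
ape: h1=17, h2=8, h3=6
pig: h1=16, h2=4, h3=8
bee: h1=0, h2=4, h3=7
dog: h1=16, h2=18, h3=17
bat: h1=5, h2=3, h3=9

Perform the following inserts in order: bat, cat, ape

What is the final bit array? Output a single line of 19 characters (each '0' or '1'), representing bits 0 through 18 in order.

Answer: 0001011011000001011

Derivation:
Start: bits=0000000000000000000
After insert 'bat': sets bits 3 5 9 -> bits=0001010001000000000
After insert 'cat': sets bits 9 15 18 -> bits=0001010001000001001
After insert 'ape': sets bits 6 8 17 -> bits=0001011011000001011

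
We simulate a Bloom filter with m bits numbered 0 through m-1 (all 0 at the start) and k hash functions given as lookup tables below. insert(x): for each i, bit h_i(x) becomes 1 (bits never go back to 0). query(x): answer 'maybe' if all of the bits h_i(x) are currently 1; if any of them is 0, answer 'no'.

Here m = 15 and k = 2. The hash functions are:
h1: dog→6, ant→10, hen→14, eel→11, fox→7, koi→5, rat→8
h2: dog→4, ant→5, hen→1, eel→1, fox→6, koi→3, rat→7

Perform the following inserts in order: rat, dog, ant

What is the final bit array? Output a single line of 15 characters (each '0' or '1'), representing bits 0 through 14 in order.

Start: bits=000000000000000
After insert 'rat': sets bits 7 8 -> bits=000000011000000
After insert 'dog': sets bits 4 6 -> bits=000010111000000
After insert 'ant': sets bits 5 10 -> bits=000011111010000

Answer: 000011111010000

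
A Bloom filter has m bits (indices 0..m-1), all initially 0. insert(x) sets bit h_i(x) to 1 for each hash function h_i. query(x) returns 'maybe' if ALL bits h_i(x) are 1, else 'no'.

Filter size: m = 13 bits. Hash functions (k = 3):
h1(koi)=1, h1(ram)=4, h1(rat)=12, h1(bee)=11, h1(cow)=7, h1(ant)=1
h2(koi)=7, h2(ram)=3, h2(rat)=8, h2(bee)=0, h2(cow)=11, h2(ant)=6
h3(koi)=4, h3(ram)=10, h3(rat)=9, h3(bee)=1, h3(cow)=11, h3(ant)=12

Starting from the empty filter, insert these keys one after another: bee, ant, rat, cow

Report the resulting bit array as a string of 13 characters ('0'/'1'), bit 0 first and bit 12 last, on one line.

Start: bits=0000000000000
After insert 'bee': sets bits 0 1 11 -> bits=1100000000010
After insert 'ant': sets bits 1 6 12 -> bits=1100001000011
After insert 'rat': sets bits 8 9 12 -> bits=1100001011011
After insert 'cow': sets bits 7 11 -> bits=1100001111011

Answer: 1100001111011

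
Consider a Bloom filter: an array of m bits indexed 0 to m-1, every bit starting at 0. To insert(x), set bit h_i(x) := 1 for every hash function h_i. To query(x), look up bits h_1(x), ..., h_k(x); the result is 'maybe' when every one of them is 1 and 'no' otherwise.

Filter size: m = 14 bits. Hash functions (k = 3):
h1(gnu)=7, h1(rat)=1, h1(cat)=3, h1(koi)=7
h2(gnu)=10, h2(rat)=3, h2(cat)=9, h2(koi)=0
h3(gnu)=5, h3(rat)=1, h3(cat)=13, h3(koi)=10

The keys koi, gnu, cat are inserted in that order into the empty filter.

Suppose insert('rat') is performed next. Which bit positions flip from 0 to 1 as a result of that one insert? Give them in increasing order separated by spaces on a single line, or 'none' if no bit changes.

Start: bits=00000000000000
After insert 'koi': sets bits 0 7 10 -> bits=10000001001000
After insert 'gnu': sets bits 5 7 10 -> bits=10000101001000
After insert 'cat': sets bits 3 9 13 -> bits=10010101011001
insert 'rat' would touch bits 1 3; currently bit1=0, bit3=1
Bits that are 0 among those (would change 0->1): 1

Answer: 1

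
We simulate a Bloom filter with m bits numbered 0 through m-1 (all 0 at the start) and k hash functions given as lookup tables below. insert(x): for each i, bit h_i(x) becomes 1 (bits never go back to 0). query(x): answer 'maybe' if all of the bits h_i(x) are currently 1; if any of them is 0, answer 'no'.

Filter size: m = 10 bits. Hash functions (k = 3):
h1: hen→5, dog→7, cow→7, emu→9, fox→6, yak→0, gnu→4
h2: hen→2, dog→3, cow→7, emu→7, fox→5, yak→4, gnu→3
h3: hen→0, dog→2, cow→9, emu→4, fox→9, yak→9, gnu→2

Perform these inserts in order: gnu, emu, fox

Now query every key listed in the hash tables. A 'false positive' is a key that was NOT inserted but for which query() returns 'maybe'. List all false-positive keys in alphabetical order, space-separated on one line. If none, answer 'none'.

Answer: cow dog

Derivation:
Start: bits=0000000000
After insert 'gnu': sets bits 2 3 4 -> bits=0011100000
After insert 'emu': sets bits 4 7 9 -> bits=0011100101
After insert 'fox': sets bits 5 6 9 -> bits=0011111101
Not inserted: cow dog hen yak — query each against bits=0011111101:
query cow: checks bit7=1, bit9=1 (all 1) -> maybe => FALSE POSITIVE
query dog: checks bit2=1, bit3=1, bit7=1 (all 1) -> maybe => FALSE POSITIVE
query hen: checks bit0=0, bit2=1, bit5=1 (has a 0) -> no => not a false positive
query yak: checks bit0=0, bit4=1, bit9=1 (has a 0) -> no => not a false positive
False positives (alphabetical): cow dog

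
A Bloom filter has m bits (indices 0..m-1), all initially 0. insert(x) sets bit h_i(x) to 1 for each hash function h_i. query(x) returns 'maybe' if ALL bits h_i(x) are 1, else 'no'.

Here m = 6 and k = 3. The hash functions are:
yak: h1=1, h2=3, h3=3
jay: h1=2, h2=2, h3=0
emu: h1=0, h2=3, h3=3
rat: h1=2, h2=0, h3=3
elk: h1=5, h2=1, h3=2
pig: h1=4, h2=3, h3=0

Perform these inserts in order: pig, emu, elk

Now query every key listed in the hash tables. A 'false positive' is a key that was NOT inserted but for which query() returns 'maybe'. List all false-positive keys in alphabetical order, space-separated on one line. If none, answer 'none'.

Answer: jay rat yak

Derivation:
Start: bits=000000
After insert 'pig': sets bits 0 3 4 -> bits=100110
After insert 'emu': sets bits 0 3 -> bits=100110
After insert 'elk': sets bits 1 2 5 -> bits=111111
Not inserted: jay rat yak — query each against bits=111111:
query jay: checks bit0=1, bit2=1 (all 1) -> maybe => FALSE POSITIVE
query rat: checks bit0=1, bit2=1, bit3=1 (all 1) -> maybe => FALSE POSITIVE
query yak: checks bit1=1, bit3=1 (all 1) -> maybe => FALSE POSITIVE
False positives (alphabetical): jay rat yak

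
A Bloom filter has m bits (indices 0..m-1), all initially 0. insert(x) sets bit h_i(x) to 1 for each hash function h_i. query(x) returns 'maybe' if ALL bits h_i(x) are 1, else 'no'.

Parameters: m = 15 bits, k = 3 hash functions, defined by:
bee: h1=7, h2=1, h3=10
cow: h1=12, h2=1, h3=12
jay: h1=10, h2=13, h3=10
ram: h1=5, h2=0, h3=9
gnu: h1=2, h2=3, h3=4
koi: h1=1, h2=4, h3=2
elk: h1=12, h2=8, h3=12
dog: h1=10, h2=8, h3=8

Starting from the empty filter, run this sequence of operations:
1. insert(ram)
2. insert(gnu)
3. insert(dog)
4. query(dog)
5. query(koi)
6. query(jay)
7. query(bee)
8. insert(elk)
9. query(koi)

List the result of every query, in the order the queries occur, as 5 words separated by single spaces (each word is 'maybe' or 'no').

Start: bits=000000000000000
Op 1: insert ram -> sets bits 0 5 9 -> bits=100001000100000
Op 2: insert gnu -> sets bits 2 3 4 -> bits=101111000100000
Op 3: insert dog -> sets bits 8 10 -> bits=101111001110000
Op 4: query dog -> checks bit8=1, bit10=1 (all 1) -> maybe
Op 5: query koi -> checks bit1=0, bit2=1, bit4=1 (has a 0) -> no
Op 6: query jay -> checks bit10=1, bit13=0 (has a 0) -> no
Op 7: query bee -> checks bit1=0, bit7=0, bit10=1 (has a 0) -> no
Op 8: insert elk -> sets bits 8 12 -> bits=101111001110100
Op 9: query koi -> checks bit1=0, bit2=1, bit4=1 (has a 0) -> no
Query results in order: maybe no no no no

Answer: maybe no no no no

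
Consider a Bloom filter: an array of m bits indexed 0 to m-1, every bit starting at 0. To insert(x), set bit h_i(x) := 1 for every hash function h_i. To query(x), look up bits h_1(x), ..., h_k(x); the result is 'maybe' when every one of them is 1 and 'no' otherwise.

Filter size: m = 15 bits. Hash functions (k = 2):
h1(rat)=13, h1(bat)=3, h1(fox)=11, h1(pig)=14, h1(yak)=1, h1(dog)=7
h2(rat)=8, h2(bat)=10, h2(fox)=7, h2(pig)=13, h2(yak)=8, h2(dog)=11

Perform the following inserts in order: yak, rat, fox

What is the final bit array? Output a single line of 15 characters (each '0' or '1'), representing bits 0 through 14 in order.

Answer: 010000011001010

Derivation:
Start: bits=000000000000000
After insert 'yak': sets bits 1 8 -> bits=010000001000000
After insert 'rat': sets bits 8 13 -> bits=010000001000010
After insert 'fox': sets bits 7 11 -> bits=010000011001010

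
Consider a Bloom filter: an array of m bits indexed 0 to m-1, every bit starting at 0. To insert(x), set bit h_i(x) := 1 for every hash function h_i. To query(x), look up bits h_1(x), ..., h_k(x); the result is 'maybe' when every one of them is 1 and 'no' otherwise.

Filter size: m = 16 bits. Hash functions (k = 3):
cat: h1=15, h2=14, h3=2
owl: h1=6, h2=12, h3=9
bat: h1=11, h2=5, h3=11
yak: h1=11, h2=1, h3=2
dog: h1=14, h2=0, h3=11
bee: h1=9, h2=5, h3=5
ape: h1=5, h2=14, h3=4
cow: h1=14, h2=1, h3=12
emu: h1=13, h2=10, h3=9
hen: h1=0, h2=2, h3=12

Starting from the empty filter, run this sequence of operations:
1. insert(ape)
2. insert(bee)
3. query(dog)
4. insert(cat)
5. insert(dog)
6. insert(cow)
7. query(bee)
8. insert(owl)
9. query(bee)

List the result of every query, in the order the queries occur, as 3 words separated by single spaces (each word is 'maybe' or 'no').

Start: bits=0000000000000000
Op 1: insert ape -> sets bits 4 5 14 -> bits=0000110000000010
Op 2: insert bee -> sets bits 5 9 -> bits=0000110001000010
Op 3: query dog -> checks bit0=0, bit11=0, bit14=1 (has a 0) -> no
Op 4: insert cat -> sets bits 2 14 15 -> bits=0010110001000011
Op 5: insert dog -> sets bits 0 11 14 -> bits=1010110001010011
Op 6: insert cow -> sets bits 1 12 14 -> bits=1110110001011011
Op 7: query bee -> checks bit5=1, bit9=1 (all 1) -> maybe
Op 8: insert owl -> sets bits 6 9 12 -> bits=1110111001011011
Op 9: query bee -> checks bit5=1, bit9=1 (all 1) -> maybe
Query results in order: no maybe maybe

Answer: no maybe maybe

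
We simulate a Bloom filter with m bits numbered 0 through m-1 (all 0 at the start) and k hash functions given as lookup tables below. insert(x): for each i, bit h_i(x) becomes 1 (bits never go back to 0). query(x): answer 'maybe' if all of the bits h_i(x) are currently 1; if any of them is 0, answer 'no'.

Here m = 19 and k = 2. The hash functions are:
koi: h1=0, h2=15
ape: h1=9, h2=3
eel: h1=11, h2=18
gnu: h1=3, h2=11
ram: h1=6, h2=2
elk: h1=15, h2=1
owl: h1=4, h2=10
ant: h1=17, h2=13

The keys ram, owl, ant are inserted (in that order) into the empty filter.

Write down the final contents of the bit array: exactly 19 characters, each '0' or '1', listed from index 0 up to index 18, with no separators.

Answer: 0010101000100100010

Derivation:
Start: bits=0000000000000000000
After insert 'ram': sets bits 2 6 -> bits=0010001000000000000
After insert 'owl': sets bits 4 10 -> bits=0010101000100000000
After insert 'ant': sets bits 13 17 -> bits=0010101000100100010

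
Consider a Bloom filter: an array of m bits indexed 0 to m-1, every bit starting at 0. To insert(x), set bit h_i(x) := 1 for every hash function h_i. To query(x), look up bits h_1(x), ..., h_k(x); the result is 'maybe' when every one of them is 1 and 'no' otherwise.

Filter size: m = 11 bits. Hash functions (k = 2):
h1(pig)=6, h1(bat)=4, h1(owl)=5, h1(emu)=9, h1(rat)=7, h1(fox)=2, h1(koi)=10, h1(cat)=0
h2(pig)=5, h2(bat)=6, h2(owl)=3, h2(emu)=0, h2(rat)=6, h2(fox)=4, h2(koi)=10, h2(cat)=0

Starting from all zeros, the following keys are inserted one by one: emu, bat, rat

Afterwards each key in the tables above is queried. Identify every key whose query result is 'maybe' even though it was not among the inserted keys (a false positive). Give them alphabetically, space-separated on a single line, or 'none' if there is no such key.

Start: bits=00000000000
After insert 'emu': sets bits 0 9 -> bits=10000000010
After insert 'bat': sets bits 4 6 -> bits=10001010010
After insert 'rat': sets bits 6 7 -> bits=10001011010
Not inserted: cat fox koi owl pig — query each against bits=10001011010:
query cat: checks bit0=1 (all 1) -> maybe => FALSE POSITIVE
query fox: checks bit2=0, bit4=1 (has a 0) -> no => not a false positive
query koi: checks bit10=0 (has a 0) -> no => not a false positive
query owl: checks bit3=0, bit5=0 (has a 0) -> no => not a false positive
query pig: checks bit5=0, bit6=1 (has a 0) -> no => not a false positive
False positives (alphabetical): cat

Answer: cat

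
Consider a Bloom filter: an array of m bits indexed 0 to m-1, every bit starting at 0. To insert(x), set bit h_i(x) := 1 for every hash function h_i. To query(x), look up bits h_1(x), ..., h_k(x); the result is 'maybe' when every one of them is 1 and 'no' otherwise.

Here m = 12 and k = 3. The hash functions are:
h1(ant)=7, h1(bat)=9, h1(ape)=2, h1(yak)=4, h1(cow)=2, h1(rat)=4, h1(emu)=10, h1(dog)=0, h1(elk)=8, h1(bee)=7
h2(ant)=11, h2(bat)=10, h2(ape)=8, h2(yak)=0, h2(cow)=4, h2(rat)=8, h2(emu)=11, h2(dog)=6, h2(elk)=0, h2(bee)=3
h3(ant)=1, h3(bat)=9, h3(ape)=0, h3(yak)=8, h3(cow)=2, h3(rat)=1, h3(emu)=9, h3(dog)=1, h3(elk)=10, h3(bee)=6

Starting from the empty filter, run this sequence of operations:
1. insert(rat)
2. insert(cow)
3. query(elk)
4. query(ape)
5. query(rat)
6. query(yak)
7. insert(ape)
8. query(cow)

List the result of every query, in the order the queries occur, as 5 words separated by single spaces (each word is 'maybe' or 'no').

Start: bits=000000000000
Op 1: insert rat -> sets bits 1 4 8 -> bits=010010001000
Op 2: insert cow -> sets bits 2 4 -> bits=011010001000
Op 3: query elk -> checks bit0=0, bit8=1, bit10=0 (has a 0) -> no
Op 4: query ape -> checks bit0=0, bit2=1, bit8=1 (has a 0) -> no
Op 5: query rat -> checks bit1=1, bit4=1, bit8=1 (all 1) -> maybe
Op 6: query yak -> checks bit0=0, bit4=1, bit8=1 (has a 0) -> no
Op 7: insert ape -> sets bits 0 2 8 -> bits=111010001000
Op 8: query cow -> checks bit2=1, bit4=1 (all 1) -> maybe
Query results in order: no no maybe no maybe

Answer: no no maybe no maybe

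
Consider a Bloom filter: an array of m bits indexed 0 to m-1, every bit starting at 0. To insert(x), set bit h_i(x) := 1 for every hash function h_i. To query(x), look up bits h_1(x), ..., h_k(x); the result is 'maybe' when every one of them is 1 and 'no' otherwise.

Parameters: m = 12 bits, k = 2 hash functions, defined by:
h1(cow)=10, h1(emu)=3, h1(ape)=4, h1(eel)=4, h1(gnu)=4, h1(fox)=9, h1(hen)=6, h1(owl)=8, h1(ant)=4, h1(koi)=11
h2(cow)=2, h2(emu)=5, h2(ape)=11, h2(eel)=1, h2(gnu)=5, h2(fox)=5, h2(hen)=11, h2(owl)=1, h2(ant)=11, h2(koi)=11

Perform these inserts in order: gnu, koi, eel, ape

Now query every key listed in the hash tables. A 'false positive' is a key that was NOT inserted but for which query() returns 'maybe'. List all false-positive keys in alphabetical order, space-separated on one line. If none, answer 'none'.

Start: bits=000000000000
After insert 'gnu': sets bits 4 5 -> bits=000011000000
After insert 'koi': sets bits 11 -> bits=000011000001
After insert 'eel': sets bits 1 4 -> bits=010011000001
After insert 'ape': sets bits 4 11 -> bits=010011000001
Not inserted: ant cow emu fox hen owl — query each against bits=010011000001:
query ant: checks bit4=1, bit11=1 (all 1) -> maybe => FALSE POSITIVE
query cow: checks bit2=0, bit10=0 (has a 0) -> no => not a false positive
query emu: checks bit3=0, bit5=1 (has a 0) -> no => not a false positive
query fox: checks bit5=1, bit9=0 (has a 0) -> no => not a false positive
query hen: checks bit6=0, bit11=1 (has a 0) -> no => not a false positive
query owl: checks bit1=1, bit8=0 (has a 0) -> no => not a false positive
False positives (alphabetical): ant

Answer: ant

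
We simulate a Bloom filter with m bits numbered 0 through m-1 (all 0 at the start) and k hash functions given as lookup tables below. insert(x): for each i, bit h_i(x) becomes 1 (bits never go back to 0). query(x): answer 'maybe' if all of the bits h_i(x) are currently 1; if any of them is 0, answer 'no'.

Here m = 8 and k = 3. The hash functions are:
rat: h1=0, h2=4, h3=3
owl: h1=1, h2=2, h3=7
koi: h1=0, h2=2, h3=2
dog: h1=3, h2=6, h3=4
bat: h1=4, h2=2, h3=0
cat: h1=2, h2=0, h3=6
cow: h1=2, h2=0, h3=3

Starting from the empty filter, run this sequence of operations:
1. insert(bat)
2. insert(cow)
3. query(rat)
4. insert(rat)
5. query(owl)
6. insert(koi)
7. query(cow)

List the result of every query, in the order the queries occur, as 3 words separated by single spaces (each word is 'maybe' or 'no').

Answer: maybe no maybe

Derivation:
Start: bits=00000000
Op 1: insert bat -> sets bits 0 2 4 -> bits=10101000
Op 2: insert cow -> sets bits 0 2 3 -> bits=10111000
Op 3: query rat -> checks bit0=1, bit3=1, bit4=1 (all 1) -> maybe
Op 4: insert rat -> sets bits 0 3 4 -> bits=10111000
Op 5: query owl -> checks bit1=0, bit2=1, bit7=0 (has a 0) -> no
Op 6: insert koi -> sets bits 0 2 -> bits=10111000
Op 7: query cow -> checks bit0=1, bit2=1, bit3=1 (all 1) -> maybe
Query results in order: maybe no maybe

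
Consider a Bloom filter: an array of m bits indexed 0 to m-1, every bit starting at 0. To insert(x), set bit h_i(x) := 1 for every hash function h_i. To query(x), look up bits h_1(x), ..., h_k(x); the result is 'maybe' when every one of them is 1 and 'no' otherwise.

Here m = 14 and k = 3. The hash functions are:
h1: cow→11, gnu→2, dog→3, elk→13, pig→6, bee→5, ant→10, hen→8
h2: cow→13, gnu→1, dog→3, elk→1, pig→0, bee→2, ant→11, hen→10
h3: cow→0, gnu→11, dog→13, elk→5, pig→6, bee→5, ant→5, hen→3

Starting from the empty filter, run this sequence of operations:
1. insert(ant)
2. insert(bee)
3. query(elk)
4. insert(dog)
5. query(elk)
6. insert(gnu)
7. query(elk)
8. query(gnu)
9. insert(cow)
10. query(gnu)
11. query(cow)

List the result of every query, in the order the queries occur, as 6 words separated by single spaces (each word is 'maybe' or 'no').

Start: bits=00000000000000
Op 1: insert ant -> sets bits 5 10 11 -> bits=00000100001100
Op 2: insert bee -> sets bits 2 5 -> bits=00100100001100
Op 3: query elk -> checks bit1=0, bit5=1, bit13=0 (has a 0) -> no
Op 4: insert dog -> sets bits 3 13 -> bits=00110100001101
Op 5: query elk -> checks bit1=0, bit5=1, bit13=1 (has a 0) -> no
Op 6: insert gnu -> sets bits 1 2 11 -> bits=01110100001101
Op 7: query elk -> checks bit1=1, bit5=1, bit13=1 (all 1) -> maybe
Op 8: query gnu -> checks bit1=1, bit2=1, bit11=1 (all 1) -> maybe
Op 9: insert cow -> sets bits 0 11 13 -> bits=11110100001101
Op 10: query gnu -> checks bit1=1, bit2=1, bit11=1 (all 1) -> maybe
Op 11: query cow -> checks bit0=1, bit11=1, bit13=1 (all 1) -> maybe
Query results in order: no no maybe maybe maybe maybe

Answer: no no maybe maybe maybe maybe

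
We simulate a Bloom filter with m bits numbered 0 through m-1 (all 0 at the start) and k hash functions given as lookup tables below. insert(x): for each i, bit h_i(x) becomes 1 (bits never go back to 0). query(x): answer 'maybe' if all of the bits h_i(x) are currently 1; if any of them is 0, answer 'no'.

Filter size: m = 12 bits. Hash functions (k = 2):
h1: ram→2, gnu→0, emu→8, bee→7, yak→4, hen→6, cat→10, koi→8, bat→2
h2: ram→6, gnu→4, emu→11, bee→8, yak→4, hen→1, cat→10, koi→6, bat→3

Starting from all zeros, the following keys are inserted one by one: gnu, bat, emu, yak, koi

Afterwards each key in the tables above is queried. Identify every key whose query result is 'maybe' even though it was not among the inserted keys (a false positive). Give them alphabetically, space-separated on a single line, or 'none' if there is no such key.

Answer: ram

Derivation:
Start: bits=000000000000
After insert 'gnu': sets bits 0 4 -> bits=100010000000
After insert 'bat': sets bits 2 3 -> bits=101110000000
After insert 'emu': sets bits 8 11 -> bits=101110001001
After insert 'yak': sets bits 4 -> bits=101110001001
After insert 'koi': sets bits 6 8 -> bits=101110101001
Not inserted: bee cat hen ram — query each against bits=101110101001:
query bee: checks bit7=0, bit8=1 (has a 0) -> no => not a false positive
query cat: checks bit10=0 (has a 0) -> no => not a false positive
query hen: checks bit1=0, bit6=1 (has a 0) -> no => not a false positive
query ram: checks bit2=1, bit6=1 (all 1) -> maybe => FALSE POSITIVE
False positives (alphabetical): ram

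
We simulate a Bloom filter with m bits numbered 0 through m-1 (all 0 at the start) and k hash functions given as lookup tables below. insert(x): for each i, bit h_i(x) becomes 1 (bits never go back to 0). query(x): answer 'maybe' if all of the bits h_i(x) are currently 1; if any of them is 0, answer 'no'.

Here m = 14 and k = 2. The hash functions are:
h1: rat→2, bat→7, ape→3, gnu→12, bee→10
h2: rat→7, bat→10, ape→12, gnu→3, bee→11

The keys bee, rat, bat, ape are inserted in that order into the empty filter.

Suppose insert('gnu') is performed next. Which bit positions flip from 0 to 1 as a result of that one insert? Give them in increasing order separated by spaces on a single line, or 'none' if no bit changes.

Answer: none

Derivation:
Start: bits=00000000000000
After insert 'bee': sets bits 10 11 -> bits=00000000001100
After insert 'rat': sets bits 2 7 -> bits=00100001001100
After insert 'bat': sets bits 7 10 -> bits=00100001001100
After insert 'ape': sets bits 3 12 -> bits=00110001001110
insert 'gnu' would touch bits 3 12; currently bit3=1, bit12=1
Bits that are 0 among those (would change 0->1): none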